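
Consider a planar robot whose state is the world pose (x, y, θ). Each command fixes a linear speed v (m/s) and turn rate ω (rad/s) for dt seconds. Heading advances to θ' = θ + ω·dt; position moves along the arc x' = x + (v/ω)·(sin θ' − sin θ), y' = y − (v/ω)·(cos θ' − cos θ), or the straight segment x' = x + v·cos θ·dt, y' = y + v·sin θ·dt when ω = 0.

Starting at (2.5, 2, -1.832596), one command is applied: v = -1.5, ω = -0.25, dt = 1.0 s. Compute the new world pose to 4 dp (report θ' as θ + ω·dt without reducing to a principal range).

(3.0644, 3.3856, -2.0826)

θ' = -1.8326 + -0.25·1.0 = -2.0826
R = v/ω = -1.5/-0.25 = 6.0000
x' = 2.5 + 6.0000·(sin -2.0826 − sin -1.8326) = 3.0644
y' = 2 − 6.0000·(cos -2.0826 − cos -1.8326) = 3.3856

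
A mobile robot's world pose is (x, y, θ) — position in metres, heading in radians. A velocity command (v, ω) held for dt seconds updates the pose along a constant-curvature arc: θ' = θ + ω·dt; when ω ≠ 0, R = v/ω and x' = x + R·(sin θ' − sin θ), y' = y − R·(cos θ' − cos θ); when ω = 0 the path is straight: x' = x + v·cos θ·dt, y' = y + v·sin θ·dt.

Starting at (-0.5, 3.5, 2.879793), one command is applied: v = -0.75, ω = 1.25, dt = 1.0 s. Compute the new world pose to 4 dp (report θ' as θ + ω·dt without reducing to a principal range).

θ' = 2.8798 + 1.25·1.0 = 4.1298
R = v/ω = -0.75/1.25 = -0.6000
x' = -0.5 + -0.6000·(sin 4.1298 − sin 2.8798) = 0.1563
y' = 3.5 − -0.6000·(cos 4.1298 − cos 2.8798) = 3.7494

(0.1563, 3.7494, 4.1298)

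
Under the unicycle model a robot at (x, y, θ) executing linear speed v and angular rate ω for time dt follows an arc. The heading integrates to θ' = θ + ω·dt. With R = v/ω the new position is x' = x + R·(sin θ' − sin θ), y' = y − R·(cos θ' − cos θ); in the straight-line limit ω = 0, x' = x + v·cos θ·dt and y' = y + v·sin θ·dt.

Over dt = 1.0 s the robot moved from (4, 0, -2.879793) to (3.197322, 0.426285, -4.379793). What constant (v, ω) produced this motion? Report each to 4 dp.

v = 1.0000, ω = -1.5000

Δθ = -4.379793 − -2.879793 = -1.500000
ω = Δθ/dt = -1.500000/1.0 = -1.5000
R = Δx/(sin θ' − sin θ) = -0.6667
v = R·ω = -0.6667·-1.5000 = 1.0000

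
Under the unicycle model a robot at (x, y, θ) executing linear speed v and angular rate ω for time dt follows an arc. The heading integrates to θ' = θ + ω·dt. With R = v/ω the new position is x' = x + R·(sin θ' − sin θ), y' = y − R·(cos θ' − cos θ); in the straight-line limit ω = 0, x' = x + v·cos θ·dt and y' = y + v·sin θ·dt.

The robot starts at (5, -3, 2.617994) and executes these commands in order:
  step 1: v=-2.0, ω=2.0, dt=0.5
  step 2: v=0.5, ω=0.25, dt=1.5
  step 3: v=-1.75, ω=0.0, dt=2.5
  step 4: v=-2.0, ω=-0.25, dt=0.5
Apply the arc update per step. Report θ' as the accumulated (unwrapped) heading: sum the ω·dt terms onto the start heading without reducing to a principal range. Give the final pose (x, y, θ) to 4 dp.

(8.9583, 0.5179, 3.8680)

step 1: θ'=3.6180 (R=-1.0000) → pose (5.9586, -3.0226, 3.6180)
step 2: θ'=3.9930 (R=2.0000) → pose (5.3713, -3.4821, 3.9930)
step 3: θ'=3.9930 (straight) → pose (8.2542, -0.1912, 3.9930)
step 4: θ'=3.8680 (R=8.0000) → pose (8.9583, 0.5179, 3.8680)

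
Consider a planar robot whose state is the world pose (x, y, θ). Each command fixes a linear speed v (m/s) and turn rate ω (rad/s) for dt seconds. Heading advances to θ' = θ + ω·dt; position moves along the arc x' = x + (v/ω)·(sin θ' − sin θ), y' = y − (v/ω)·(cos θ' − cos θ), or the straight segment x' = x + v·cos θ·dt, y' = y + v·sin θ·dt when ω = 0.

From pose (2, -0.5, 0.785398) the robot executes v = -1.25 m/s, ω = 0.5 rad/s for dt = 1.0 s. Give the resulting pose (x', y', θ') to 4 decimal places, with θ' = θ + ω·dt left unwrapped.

θ' = 0.7854 + 0.5·1.0 = 1.2854
R = v/ω = -1.25/0.5 = -2.5000
x' = 2 + -2.5000·(sin 1.2854 − sin 0.7854) = 1.3689
y' = -0.5 − -2.5000·(cos 1.2854 − cos 0.7854) = -1.5639

(1.3689, -1.5639, 1.2854)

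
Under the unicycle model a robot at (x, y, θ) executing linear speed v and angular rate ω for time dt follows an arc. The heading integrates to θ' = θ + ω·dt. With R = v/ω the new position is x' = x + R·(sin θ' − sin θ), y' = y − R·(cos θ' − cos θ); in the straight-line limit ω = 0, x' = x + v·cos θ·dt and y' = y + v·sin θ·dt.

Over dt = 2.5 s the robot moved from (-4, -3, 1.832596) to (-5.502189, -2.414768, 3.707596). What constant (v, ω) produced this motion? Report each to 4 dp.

Δθ = 3.707596 − 1.832596 = 1.875000
ω = Δθ/dt = 1.875000/2.5 = 0.7500
R = Δx/(sin θ' − sin θ) = 1.0000
v = R·ω = 1.0000·0.7500 = 0.7500

v = 0.7500, ω = 0.7500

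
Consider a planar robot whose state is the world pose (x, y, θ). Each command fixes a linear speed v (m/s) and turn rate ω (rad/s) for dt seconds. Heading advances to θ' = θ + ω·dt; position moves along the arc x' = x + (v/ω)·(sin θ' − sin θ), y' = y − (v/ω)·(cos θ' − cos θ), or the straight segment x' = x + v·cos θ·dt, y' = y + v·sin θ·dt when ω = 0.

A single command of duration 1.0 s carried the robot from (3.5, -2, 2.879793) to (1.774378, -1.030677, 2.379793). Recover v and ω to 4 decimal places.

v = 2.0000, ω = -0.5000

Δθ = 2.379793 − 2.879793 = -0.500000
ω = Δθ/dt = -0.500000/1.0 = -0.5000
R = Δx/(sin θ' − sin θ) = -4.0000
v = R·ω = -4.0000·-0.5000 = 2.0000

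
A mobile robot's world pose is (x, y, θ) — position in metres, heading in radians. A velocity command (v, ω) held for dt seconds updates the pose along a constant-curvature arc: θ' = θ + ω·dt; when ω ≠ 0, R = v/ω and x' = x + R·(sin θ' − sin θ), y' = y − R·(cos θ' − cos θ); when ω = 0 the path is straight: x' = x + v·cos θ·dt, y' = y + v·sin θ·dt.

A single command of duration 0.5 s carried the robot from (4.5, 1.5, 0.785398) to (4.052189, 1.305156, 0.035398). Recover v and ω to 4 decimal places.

Δθ = 0.035398 − 0.785398 = -0.750000
ω = Δθ/dt = -0.750000/0.5 = -1.5000
R = Δx/(sin θ' − sin θ) = 0.6667
v = R·ω = 0.6667·-1.5000 = -1.0000

v = -1.0000, ω = -1.5000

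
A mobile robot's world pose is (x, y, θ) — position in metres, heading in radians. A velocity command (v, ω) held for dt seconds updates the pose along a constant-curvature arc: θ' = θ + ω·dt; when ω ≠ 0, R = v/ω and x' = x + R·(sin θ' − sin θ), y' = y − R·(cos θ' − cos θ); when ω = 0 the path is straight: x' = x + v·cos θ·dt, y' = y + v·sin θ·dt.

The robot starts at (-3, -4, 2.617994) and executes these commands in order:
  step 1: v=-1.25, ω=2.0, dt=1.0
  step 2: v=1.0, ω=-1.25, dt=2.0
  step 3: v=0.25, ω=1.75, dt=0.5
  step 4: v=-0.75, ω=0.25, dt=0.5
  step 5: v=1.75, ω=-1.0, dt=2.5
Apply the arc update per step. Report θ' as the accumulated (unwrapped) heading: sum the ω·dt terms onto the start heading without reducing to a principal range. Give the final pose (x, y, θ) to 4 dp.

step 1: θ'=4.6180 (R=-0.6250) → pose (-2.0653, -3.5176, 4.6180)
step 2: θ'=2.1180 (R=-0.8000) → pose (-3.5449, -3.8585, 2.1180)
step 3: θ'=2.9930 (R=0.1429) → pose (-3.6458, -3.7915, 2.9930)
step 4: θ'=3.1180 (R=-3.0000) → pose (-3.2724, -3.8237, 3.1180)
step 5: θ'=0.6180 (R=-1.7500) → pose (-4.2450, -0.6479, 0.6180)

(-4.2450, -0.6479, 0.6180)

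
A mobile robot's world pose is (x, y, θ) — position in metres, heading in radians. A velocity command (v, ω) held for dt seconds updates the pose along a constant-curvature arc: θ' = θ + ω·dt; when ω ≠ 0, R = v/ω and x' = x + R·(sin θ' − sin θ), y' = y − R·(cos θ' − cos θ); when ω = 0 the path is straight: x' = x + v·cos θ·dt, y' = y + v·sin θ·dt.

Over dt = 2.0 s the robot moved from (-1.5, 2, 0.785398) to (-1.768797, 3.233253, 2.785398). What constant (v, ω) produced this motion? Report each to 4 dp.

v = 0.7500, ω = 1.0000

Δθ = 2.785398 − 0.785398 = 2.000000
ω = Δθ/dt = 2.000000/2.0 = 1.0000
R = −Δy/(cos θ' − cos θ) = 0.7500
v = R·ω = 0.7500·1.0000 = 0.7500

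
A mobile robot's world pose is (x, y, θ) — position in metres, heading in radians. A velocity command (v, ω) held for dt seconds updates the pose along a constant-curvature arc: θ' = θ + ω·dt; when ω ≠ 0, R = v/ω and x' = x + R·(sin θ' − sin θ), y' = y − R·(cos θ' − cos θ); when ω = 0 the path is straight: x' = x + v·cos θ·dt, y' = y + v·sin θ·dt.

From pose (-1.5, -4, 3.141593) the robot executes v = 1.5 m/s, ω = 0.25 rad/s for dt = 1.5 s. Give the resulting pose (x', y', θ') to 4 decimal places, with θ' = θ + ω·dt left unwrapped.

θ' = 3.1416 + 0.25·1.5 = 3.5166
R = v/ω = 1.5/0.25 = 6.0000
x' = -1.5 + 6.0000·(sin 3.5166 − sin 3.1416) = -3.6976
y' = -4 − 6.0000·(cos 3.5166 − cos 3.1416) = -4.4170

(-3.6976, -4.4170, 3.5166)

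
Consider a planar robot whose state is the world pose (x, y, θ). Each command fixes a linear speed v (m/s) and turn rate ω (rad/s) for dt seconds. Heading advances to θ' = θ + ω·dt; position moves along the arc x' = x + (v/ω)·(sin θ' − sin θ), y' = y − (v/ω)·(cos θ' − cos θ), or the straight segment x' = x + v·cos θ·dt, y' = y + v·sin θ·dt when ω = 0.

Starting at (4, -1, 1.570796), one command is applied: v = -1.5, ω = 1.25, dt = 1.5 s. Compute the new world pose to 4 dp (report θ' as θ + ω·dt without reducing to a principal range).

θ' = 1.5708 + 1.25·1.5 = 3.4458
R = v/ω = -1.5/1.25 = -1.2000
x' = 4 + -1.2000·(sin 3.4458 − sin 1.5708) = 5.5594
y' = -1 − -1.2000·(cos 3.4458 − cos 1.5708) = -2.1449

(5.5594, -2.1449, 3.4458)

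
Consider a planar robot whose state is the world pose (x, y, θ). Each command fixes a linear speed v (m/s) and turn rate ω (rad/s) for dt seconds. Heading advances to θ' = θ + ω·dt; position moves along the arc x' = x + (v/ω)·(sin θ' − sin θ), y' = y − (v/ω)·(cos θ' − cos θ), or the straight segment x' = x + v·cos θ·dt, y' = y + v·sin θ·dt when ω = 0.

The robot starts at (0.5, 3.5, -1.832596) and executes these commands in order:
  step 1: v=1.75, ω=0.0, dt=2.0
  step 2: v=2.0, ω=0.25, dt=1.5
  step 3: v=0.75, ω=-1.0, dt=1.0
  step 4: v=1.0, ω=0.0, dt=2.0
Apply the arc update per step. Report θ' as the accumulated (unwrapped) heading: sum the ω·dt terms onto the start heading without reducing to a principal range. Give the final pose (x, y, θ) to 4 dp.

(-2.4486, -4.7848, -2.4576)

step 1: θ'=-1.8326 (straight) → pose (-0.4059, 0.1193, -1.8326)
step 2: θ'=-1.4576 (R=8.0000) → pose (-0.6273, -2.8550, -1.4576)
step 3: θ'=-2.4576 (R=-0.7500) → pose (-0.8985, -3.5210, -2.4576)
step 4: θ'=-2.4576 (straight) → pose (-2.4486, -4.7848, -2.4576)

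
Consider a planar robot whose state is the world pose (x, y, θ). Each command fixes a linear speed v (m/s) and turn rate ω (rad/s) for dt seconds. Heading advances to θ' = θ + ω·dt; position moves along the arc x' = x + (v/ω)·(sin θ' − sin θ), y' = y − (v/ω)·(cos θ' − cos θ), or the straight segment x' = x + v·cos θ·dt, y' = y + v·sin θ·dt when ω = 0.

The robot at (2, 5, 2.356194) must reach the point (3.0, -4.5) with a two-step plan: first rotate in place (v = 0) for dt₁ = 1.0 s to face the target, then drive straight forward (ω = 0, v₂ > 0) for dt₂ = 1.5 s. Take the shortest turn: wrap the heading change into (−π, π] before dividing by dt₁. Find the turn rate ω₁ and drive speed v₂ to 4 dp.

heading to target = atan2(-4.5−5, 3−2) = -1.4659
Δθ = wrap(-1.4659 − 2.3562) = 2.4611; ω₁ = Δθ/dt₁ = 2.4611
distance = √((3−2)² + (-4.5−5)²) = 9.5525; v₂ = distance/dt₂ = 6.3683

ω₁ = 2.4611, v₂ = 6.3683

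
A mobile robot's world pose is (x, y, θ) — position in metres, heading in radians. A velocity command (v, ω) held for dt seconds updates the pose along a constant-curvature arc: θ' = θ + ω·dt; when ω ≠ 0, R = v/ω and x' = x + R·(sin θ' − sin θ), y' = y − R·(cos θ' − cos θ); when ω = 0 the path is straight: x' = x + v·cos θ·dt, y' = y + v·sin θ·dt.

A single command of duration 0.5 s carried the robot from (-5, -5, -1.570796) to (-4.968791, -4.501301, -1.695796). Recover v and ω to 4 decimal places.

v = -1.0000, ω = -0.2500

Δθ = -1.695796 − -1.570796 = -0.125000
ω = Δθ/dt = -0.125000/0.5 = -0.2500
R = −Δy/(cos θ' − cos θ) = 4.0000
v = R·ω = 4.0000·-0.2500 = -1.0000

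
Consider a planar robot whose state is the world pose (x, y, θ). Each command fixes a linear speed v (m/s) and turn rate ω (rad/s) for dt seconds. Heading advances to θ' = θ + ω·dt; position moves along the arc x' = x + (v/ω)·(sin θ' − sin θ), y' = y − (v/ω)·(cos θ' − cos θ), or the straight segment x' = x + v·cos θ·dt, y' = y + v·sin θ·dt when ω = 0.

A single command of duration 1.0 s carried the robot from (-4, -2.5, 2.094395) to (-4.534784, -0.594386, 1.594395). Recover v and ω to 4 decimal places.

Δθ = 1.594395 − 2.094395 = -0.500000
ω = Δθ/dt = -0.500000/1.0 = -0.5000
R = −Δy/(cos θ' − cos θ) = -4.0000
v = R·ω = -4.0000·-0.5000 = 2.0000

v = 2.0000, ω = -0.5000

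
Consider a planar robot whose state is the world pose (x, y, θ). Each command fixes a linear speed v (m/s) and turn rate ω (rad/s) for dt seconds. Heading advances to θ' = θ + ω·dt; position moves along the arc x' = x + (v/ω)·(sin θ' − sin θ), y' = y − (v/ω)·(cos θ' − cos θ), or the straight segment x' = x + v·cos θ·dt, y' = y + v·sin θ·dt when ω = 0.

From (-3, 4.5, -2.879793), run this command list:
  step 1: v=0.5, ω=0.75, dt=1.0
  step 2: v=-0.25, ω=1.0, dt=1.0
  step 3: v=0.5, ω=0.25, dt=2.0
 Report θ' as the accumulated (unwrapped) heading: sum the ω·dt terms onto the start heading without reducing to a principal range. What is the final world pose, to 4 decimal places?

(-2.7478, 3.6863, -0.6298)

step 1: θ'=-2.1298 (R=0.6667) → pose (-3.3926, 4.2096, -2.1298)
step 2: θ'=-1.1298 (R=-0.2500) → pose (-3.3785, 4.4489, -1.1298)
step 3: θ'=-0.6298 (R=2.0000) → pose (-2.7478, 3.6863, -0.6298)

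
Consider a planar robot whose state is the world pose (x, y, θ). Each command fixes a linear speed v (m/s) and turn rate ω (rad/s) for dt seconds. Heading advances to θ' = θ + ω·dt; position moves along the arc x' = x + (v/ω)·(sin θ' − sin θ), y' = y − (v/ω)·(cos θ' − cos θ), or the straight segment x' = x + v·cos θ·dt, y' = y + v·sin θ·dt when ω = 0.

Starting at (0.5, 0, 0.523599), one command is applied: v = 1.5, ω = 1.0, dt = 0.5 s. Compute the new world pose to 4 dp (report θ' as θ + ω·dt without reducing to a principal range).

θ' = 0.5236 + 1.0·0.5 = 1.0236
R = v/ω = 1.5/1.0 = 1.5000
x' = 0.5 + 1.5000·(sin 1.0236 − sin 0.5236) = 1.0310
y' = 0 − 1.5000·(cos 1.0236 − cos 0.5236) = 0.5186

(1.0310, 0.5186, 1.0236)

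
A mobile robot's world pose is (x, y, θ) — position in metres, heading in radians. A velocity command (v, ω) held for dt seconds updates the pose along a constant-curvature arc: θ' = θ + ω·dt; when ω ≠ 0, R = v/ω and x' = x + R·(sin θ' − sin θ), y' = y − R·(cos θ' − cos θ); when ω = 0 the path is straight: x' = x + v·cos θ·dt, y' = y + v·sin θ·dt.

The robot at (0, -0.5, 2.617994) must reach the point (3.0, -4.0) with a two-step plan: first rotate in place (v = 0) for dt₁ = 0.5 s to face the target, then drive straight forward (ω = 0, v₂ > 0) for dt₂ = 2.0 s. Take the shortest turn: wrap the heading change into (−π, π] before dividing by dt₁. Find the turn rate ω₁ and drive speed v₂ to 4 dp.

ω₁ = 5.6060, v₂ = 2.3049

heading to target = atan2(-4−-0.5, 3−0) = -0.8622
Δθ = wrap(-0.8622 − 2.6180) = 2.8030; ω₁ = Δθ/dt₁ = 5.6060
distance = √((3−0)² + (-4−-0.5)²) = 4.6098; v₂ = distance/dt₂ = 2.3049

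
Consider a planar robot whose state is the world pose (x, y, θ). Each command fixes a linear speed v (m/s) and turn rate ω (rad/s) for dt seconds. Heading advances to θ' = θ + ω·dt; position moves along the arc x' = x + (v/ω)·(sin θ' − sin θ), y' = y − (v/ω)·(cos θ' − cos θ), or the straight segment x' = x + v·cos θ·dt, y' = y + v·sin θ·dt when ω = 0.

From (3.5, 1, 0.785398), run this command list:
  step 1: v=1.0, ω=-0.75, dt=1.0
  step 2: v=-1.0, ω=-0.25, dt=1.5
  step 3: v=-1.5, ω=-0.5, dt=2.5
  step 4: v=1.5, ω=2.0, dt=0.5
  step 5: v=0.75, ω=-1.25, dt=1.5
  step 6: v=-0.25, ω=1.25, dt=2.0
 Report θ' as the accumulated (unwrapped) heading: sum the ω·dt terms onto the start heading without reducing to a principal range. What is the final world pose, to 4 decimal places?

step 1: θ'=0.0354 (R=-1.3333) → pose (4.3956, 1.3897, 0.0354)
step 2: θ'=-0.3396 (R=4.0000) → pose (2.9216, 1.6156, -0.3396)
step 3: θ'=-1.5896 (R=3.0000) → pose (0.9215, 4.5007, -1.5896)
step 4: θ'=-0.5896 (R=0.7500) → pose (1.2543, 3.8632, -0.5896)
step 5: θ'=-2.4646 (R=-0.6000) → pose (1.2966, 2.8969, -2.4646)
step 6: θ'=0.0354 (R=-0.2000) → pose (1.1642, 3.2526, 0.0354)

(1.1642, 3.2526, 0.0354)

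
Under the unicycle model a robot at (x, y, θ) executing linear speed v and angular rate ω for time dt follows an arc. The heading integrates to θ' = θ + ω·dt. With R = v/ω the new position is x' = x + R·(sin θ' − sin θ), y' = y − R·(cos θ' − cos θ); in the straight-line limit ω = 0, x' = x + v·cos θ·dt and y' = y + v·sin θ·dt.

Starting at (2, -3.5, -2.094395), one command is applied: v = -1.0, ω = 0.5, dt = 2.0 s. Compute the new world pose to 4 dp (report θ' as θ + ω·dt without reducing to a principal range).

θ' = -2.0944 + 0.5·2.0 = -1.0944
R = v/ω = -1.0/0.5 = -2.0000
x' = 2 + -2.0000·(sin -1.0944 − sin -2.0944) = 2.0453
y' = -3.5 − -2.0000·(cos -1.0944 − cos -2.0944) = -1.5828

(2.0453, -1.5828, -1.0944)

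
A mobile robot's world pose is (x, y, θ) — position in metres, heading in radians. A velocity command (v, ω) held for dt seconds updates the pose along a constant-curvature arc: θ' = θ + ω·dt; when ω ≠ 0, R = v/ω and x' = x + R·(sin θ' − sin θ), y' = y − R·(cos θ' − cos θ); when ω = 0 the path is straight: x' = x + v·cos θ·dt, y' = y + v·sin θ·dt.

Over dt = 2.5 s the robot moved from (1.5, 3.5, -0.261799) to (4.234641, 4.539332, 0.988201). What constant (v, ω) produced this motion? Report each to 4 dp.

v = 1.2500, ω = 0.5000

Δθ = 0.988201 − -0.261799 = 1.250000
ω = Δθ/dt = 1.250000/2.5 = 0.5000
R = Δx/(sin θ' − sin θ) = 2.5000
v = R·ω = 2.5000·0.5000 = 1.2500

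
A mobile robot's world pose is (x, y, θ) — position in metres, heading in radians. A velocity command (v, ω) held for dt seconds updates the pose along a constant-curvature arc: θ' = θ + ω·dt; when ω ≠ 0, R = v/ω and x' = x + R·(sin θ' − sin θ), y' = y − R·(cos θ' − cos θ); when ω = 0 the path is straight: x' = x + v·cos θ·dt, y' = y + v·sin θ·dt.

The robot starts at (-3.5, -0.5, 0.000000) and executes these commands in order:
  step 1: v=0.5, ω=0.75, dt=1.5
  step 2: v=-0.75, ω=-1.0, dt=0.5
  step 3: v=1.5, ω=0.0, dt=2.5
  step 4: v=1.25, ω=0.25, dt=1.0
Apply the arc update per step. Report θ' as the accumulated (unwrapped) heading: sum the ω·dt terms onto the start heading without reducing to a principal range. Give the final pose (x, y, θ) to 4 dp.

step 1: θ'=1.1250 (R=0.6667) → pose (-2.8985, -0.1208, 1.1250)
step 2: θ'=0.6250 (R=0.7500) → pose (-3.1364, -0.4056, 0.6250)
step 3: θ'=0.6250 (straight) → pose (-0.0953, 1.7885, 0.6250)
step 4: θ'=0.8750 (R=5.0000) → pose (0.8170, 2.6383, 0.8750)

(0.8170, 2.6383, 0.8750)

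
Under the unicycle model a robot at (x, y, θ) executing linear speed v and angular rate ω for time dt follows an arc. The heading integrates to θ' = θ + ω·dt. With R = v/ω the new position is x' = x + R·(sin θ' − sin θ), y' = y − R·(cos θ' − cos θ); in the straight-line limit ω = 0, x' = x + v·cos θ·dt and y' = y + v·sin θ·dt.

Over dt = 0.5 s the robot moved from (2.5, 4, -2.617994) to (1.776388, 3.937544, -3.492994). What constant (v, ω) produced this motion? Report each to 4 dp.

Δθ = -3.492994 − -2.617994 = -0.875000
ω = Δθ/dt = -0.875000/0.5 = -1.7500
R = Δx/(sin θ' − sin θ) = -0.8571
v = R·ω = -0.8571·-1.7500 = 1.5000

v = 1.5000, ω = -1.7500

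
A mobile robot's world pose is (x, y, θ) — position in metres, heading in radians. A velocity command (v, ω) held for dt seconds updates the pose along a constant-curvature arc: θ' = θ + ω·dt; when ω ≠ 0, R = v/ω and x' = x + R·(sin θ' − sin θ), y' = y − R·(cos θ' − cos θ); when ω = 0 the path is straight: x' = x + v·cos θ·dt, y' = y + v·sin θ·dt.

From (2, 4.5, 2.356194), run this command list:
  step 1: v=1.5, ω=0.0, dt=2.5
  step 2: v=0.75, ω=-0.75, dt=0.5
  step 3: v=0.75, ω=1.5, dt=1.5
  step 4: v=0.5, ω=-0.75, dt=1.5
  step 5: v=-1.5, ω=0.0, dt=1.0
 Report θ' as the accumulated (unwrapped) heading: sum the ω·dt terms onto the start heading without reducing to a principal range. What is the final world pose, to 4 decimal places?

step 1: θ'=2.3562 (straight) → pose (-0.6516, 7.1517, 2.3562)
step 2: θ'=1.9812 (R=-1.0000) → pose (-0.8615, 7.4598, 1.9812)
step 3: θ'=4.2312 (R=0.5000) → pose (-1.7632, 7.4917, 4.2312)
step 4: θ'=3.1062 (R=-0.6667) → pose (-2.3778, 7.1340, 3.1062)
step 5: θ'=3.1062 (straight) → pose (-0.8787, 7.0809, 3.1062)

(-0.8787, 7.0809, 3.1062)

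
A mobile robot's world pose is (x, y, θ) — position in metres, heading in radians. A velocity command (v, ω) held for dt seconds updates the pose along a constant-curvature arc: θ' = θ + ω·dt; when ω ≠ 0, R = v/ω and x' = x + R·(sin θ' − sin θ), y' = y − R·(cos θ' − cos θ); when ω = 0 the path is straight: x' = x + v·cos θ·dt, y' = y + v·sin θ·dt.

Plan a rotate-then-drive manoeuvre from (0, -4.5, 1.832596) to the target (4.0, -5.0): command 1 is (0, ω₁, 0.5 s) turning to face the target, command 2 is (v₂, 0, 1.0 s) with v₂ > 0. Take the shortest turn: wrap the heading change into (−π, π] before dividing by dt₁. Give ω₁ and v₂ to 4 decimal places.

ω₁ = -3.9139, v₂ = 4.0311

heading to target = atan2(-5−-4.5, 4−0) = -0.1244
Δθ = wrap(-0.1244 − 1.8326) = -1.9570; ω₁ = Δθ/dt₁ = -3.9139
distance = √((4−0)² + (-5−-4.5)²) = 4.0311; v₂ = distance/dt₂ = 4.0311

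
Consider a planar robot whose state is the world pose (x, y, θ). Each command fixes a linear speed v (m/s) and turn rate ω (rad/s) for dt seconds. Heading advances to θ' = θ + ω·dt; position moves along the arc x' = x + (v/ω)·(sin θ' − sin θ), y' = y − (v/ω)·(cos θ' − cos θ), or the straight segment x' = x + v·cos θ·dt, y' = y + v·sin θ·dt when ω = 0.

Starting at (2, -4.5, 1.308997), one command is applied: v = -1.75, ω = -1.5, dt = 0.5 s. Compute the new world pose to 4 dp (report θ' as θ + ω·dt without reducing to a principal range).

(1.4918, -5.1871, 0.5590)

θ' = 1.3090 + -1.5·0.5 = 0.5590
R = v/ω = -1.75/-1.5 = 1.1667
x' = 2 + 1.1667·(sin 0.5590 − sin 1.3090) = 1.4918
y' = -4.5 − 1.1667·(cos 0.5590 − cos 1.3090) = -5.1871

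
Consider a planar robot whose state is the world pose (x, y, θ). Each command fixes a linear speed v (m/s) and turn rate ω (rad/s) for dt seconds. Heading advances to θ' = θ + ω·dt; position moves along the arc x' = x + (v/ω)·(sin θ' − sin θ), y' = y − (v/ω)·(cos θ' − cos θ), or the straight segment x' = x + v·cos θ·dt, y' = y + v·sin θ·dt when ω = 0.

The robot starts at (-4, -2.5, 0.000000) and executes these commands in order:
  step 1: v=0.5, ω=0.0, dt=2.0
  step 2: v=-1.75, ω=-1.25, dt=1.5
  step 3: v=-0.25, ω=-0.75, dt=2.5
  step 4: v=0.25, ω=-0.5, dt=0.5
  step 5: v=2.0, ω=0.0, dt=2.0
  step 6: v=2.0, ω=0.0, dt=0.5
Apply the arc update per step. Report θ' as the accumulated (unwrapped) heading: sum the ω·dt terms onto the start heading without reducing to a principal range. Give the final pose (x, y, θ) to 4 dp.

step 1: θ'=0.0000 (straight) → pose (-3.0000, -2.5000, 0.0000)
step 2: θ'=-1.8750 (R=1.4000) → pose (-4.3357, -0.6807, -1.8750)
step 3: θ'=-3.7500 (R=0.3333) → pose (-3.8272, -0.5070, -3.7500)
step 4: θ'=-4.0000 (R=-0.5000) → pose (-3.9198, -0.4235, -4.0000)
step 5: θ'=-4.0000 (straight) → pose (-6.5344, 2.6037, -4.0000)
step 6: θ'=-4.0000 (straight) → pose (-7.1880, 3.3605, -4.0000)

(-7.1880, 3.3605, -4.0000)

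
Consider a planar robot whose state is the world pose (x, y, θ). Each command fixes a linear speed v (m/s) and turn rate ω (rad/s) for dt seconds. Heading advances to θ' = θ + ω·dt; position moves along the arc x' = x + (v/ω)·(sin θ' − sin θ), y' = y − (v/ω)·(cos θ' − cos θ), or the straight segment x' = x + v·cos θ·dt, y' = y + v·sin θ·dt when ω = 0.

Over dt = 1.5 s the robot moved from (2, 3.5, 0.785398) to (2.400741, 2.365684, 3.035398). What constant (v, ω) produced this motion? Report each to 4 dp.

Δθ = 3.035398 − 0.785398 = 2.250000
ω = Δθ/dt = 2.250000/1.5 = 1.5000
R = −Δy/(cos θ' − cos θ) = -0.6667
v = R·ω = -0.6667·1.5000 = -1.0000

v = -1.0000, ω = 1.5000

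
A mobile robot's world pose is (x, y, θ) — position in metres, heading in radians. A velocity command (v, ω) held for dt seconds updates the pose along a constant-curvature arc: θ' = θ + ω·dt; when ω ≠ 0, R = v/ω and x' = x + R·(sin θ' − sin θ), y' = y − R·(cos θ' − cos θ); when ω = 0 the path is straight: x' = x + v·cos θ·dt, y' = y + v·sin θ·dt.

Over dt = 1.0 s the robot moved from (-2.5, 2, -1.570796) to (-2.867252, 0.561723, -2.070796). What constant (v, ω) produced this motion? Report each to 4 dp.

Δθ = -2.070796 − -1.570796 = -0.500000
ω = Δθ/dt = -0.500000/1.0 = -0.5000
R = −Δy/(cos θ' − cos θ) = -3.0000
v = R·ω = -3.0000·-0.5000 = 1.5000

v = 1.5000, ω = -0.5000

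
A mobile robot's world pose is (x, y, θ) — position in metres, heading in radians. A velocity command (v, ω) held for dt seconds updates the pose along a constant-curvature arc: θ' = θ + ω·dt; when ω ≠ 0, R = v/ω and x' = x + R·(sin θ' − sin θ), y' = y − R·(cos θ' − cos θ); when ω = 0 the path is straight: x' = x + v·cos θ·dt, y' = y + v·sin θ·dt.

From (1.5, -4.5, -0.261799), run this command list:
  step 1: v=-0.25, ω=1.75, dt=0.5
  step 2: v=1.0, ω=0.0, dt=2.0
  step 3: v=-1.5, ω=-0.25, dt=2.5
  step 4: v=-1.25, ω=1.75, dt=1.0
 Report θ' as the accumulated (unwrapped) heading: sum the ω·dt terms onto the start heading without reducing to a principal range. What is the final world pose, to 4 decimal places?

(-1.2200, -5.2962, 1.7382)

step 1: θ'=0.6132 (R=-0.1429) → pose (1.3808, -4.5212, 0.6132)
step 2: θ'=0.6132 (straight) → pose (3.0164, -3.3702, 0.6132)
step 3: θ'=-0.0118 (R=6.0000) → pose (-0.5073, -4.4629, -0.0118)
step 4: θ'=1.7382 (R=-0.7143) → pose (-1.2200, -5.2962, 1.7382)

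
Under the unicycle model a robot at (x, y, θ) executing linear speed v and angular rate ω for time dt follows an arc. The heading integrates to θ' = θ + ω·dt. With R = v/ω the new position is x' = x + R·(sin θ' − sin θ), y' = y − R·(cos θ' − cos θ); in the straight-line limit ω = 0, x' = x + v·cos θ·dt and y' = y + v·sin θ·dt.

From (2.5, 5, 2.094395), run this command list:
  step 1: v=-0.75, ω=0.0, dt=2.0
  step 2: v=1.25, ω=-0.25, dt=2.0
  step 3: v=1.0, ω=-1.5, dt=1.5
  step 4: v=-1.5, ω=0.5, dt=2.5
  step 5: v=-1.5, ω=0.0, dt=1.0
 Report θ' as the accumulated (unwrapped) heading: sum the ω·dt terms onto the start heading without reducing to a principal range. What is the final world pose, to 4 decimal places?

step 1: θ'=2.0944 (straight) → pose (3.2500, 3.7010, 2.0944)
step 2: θ'=1.5944 (R=-5.0000) → pose (2.5815, 6.0830, 1.5944)
step 3: θ'=-0.6556 (R=-0.6667) → pose (3.6544, 6.6272, -0.6556)
step 4: θ'=0.5944 (R=-3.0000) → pose (0.1455, 6.7346, 0.5944)
step 5: θ'=0.5944 (straight) → pose (-1.0972, 5.8946, 0.5944)

(-1.0972, 5.8946, 0.5944)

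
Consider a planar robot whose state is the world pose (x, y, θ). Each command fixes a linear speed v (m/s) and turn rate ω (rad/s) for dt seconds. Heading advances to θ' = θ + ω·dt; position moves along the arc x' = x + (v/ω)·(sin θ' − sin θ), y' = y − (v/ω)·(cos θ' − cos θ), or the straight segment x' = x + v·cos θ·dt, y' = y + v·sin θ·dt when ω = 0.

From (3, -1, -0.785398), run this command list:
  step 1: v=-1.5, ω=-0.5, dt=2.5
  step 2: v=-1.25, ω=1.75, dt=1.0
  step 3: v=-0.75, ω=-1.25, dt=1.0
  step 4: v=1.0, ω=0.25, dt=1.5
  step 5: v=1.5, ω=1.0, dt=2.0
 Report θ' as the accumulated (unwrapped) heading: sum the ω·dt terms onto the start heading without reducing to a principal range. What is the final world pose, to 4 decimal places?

step 1: θ'=-2.0354 (R=3.0000) → pose (2.4393, 2.4655, -2.0354)
step 2: θ'=-0.2854 (R=-0.7143) → pose (2.0018, 3.4710, -0.2854)
step 3: θ'=-1.5354 (R=0.6000) → pose (1.5711, 4.0255, -1.5354)
step 4: θ'=-1.1604 (R=4.0000) → pose (1.9008, 2.5711, -1.1604)
step 5: θ'=0.8396 (R=1.5000) → pose (4.3928, 2.1679, 0.8396)

(4.3928, 2.1679, 0.8396)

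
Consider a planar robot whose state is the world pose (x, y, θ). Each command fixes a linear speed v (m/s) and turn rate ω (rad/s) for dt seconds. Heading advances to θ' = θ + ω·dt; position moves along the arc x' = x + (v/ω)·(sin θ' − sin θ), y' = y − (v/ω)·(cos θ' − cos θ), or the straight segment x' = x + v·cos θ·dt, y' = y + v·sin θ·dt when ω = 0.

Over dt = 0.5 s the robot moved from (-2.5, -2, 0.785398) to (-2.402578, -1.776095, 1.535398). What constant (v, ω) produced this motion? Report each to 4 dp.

v = 0.5000, ω = 1.5000

Δθ = 1.535398 − 0.785398 = 0.750000
ω = Δθ/dt = 0.750000/0.5 = 1.5000
R = −Δy/(cos θ' − cos θ) = 0.3333
v = R·ω = 0.3333·1.5000 = 0.5000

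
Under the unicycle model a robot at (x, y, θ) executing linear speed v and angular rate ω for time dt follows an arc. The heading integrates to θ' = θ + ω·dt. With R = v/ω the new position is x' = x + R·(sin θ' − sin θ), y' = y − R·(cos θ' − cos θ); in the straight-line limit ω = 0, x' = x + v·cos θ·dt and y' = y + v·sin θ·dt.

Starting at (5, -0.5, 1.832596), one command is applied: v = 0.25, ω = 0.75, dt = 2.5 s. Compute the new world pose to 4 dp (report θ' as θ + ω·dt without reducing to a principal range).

(4.4993, -0.3049, 3.7076)

θ' = 1.8326 + 0.75·2.5 = 3.7076
R = v/ω = 0.25/0.75 = 0.3333
x' = 5 + 0.3333·(sin 3.7076 − sin 1.8326) = 4.4993
y' = -0.5 − 0.3333·(cos 3.7076 − cos 1.8326) = -0.3049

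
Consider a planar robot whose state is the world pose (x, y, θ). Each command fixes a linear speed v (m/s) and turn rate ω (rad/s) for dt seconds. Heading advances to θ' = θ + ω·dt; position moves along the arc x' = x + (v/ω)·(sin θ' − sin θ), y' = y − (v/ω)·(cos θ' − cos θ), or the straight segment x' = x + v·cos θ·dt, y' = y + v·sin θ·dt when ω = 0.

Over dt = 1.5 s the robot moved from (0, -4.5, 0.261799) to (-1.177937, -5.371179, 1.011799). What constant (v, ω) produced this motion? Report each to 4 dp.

v = -1.0000, ω = 0.5000

Δθ = 1.011799 − 0.261799 = 0.750000
ω = Δθ/dt = 0.750000/1.5 = 0.5000
R = Δx/(sin θ' − sin θ) = -2.0000
v = R·ω = -2.0000·0.5000 = -1.0000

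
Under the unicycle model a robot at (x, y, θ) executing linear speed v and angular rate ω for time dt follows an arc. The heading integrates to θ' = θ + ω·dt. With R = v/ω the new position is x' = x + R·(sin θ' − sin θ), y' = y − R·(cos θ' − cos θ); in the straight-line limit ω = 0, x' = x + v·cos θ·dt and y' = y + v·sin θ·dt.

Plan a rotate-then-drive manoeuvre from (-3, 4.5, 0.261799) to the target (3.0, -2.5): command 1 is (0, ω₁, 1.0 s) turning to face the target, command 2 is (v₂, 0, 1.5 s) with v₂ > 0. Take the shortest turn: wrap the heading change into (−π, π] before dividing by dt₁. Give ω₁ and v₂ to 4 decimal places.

ω₁ = -1.1240, v₂ = 6.1464

heading to target = atan2(-2.5−4.5, 3−-3) = -0.8622
Δθ = wrap(-0.8622 − 0.2618) = -1.1240; ω₁ = Δθ/dt₁ = -1.1240
distance = √((3−-3)² + (-2.5−4.5)²) = 9.2195; v₂ = distance/dt₂ = 6.1464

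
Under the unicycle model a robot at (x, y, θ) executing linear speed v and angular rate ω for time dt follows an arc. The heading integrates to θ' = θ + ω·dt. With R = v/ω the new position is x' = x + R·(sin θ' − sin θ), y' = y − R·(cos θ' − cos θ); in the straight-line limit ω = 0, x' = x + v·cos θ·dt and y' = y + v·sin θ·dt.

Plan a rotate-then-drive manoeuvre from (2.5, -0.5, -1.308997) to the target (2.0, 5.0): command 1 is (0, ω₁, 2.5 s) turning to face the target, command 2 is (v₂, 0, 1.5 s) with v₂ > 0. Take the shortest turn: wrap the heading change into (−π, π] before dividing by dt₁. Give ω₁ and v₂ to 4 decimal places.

heading to target = atan2(5−-0.5, 2−2.5) = 1.6615
Δθ = wrap(1.6615 − -1.3090) = 2.9705; ω₁ = Δθ/dt₁ = 1.1882
distance = √((2−2.5)² + (5−-0.5)²) = 5.5227; v₂ = distance/dt₂ = 3.6818

ω₁ = 1.1882, v₂ = 3.6818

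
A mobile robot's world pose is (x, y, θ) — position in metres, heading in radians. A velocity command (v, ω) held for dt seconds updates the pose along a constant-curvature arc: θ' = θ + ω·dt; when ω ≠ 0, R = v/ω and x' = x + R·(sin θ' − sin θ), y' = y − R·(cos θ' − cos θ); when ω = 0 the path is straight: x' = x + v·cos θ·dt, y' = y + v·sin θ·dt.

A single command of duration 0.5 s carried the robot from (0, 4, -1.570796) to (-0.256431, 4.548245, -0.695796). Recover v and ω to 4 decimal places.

v = -1.2500, ω = 1.7500

Δθ = -0.695796 − -1.570796 = 0.875000
ω = Δθ/dt = 0.875000/0.5 = 1.7500
R = −Δy/(cos θ' − cos θ) = -0.7143
v = R·ω = -0.7143·1.7500 = -1.2500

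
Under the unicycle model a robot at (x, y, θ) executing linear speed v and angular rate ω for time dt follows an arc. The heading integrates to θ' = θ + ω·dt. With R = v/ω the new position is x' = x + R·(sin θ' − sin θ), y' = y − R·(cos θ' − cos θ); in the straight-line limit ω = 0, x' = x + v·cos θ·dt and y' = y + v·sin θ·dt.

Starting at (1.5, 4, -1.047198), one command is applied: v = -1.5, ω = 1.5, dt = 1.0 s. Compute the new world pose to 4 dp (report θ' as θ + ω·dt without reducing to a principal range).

(0.1965, 4.3992, 0.4528)

θ' = -1.0472 + 1.5·1.0 = 0.4528
R = v/ω = -1.5/1.5 = -1.0000
x' = 1.5 + -1.0000·(sin 0.4528 − sin -1.0472) = 0.1965
y' = 4 − -1.0000·(cos 0.4528 − cos -1.0472) = 4.3992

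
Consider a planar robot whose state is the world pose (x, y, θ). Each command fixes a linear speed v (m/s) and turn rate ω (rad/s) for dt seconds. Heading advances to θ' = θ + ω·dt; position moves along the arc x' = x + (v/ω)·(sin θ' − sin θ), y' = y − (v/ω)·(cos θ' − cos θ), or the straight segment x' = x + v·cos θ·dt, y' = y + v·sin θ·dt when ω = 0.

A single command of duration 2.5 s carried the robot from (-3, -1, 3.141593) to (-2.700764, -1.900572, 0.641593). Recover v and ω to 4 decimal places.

Δθ = 0.641593 − 3.141593 = -2.500000
ω = Δθ/dt = -2.500000/2.5 = -1.0000
R = −Δy/(cos θ' − cos θ) = 0.5000
v = R·ω = 0.5000·-1.0000 = -0.5000

v = -0.5000, ω = -1.0000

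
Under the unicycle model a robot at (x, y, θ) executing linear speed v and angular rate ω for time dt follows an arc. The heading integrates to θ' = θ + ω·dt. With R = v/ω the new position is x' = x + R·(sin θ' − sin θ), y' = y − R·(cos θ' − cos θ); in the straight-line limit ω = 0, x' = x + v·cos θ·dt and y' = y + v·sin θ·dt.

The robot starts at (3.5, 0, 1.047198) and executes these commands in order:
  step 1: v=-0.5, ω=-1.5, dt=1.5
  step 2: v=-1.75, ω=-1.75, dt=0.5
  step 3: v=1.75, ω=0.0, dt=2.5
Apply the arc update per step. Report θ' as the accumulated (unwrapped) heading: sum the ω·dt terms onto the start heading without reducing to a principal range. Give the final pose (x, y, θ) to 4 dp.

(0.8348, -2.9326, -2.0778)

step 1: θ'=-1.2028 (R=0.3333) → pose (2.9003, 0.0468, -1.2028)
step 2: θ'=-2.0778 (R=1.0000) → pose (2.9592, 0.8921, -2.0778)
step 3: θ'=-2.0778 (straight) → pose (0.8348, -2.9326, -2.0778)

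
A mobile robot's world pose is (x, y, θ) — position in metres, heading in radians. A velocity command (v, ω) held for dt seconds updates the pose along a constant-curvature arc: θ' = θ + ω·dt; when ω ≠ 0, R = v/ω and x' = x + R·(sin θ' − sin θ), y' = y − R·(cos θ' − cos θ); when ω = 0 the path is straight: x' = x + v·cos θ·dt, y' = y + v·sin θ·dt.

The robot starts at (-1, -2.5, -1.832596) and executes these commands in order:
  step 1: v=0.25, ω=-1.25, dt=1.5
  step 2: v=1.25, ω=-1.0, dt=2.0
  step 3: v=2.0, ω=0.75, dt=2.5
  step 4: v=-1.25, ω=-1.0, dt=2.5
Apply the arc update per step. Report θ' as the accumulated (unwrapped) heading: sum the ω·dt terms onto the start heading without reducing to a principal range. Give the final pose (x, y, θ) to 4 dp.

(-1.9209, 1.5668, -6.3326)

step 1: θ'=-3.7076 (R=-0.2000) → pose (-1.3004, -2.6170, -3.7076)
step 2: θ'=-5.7076 (R=-1.2500) → pose (-1.3105, -0.5134, -5.7076)
step 3: θ'=-3.8326 (R=2.6667) → pose (-1.0626, 3.7785, -3.8326)
step 4: θ'=-6.3326 (R=1.2500) → pose (-1.9209, 1.5668, -6.3326)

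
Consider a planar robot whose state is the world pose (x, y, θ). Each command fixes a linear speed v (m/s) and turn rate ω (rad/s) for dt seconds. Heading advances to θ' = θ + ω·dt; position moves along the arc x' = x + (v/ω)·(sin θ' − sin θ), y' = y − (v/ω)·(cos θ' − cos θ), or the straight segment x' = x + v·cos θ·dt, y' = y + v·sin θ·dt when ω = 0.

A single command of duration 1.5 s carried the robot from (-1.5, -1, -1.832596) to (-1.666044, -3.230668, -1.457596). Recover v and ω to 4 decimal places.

v = 1.5000, ω = 0.2500

Δθ = -1.457596 − -1.832596 = 0.375000
ω = Δθ/dt = 0.375000/1.5 = 0.2500
R = −Δy/(cos θ' − cos θ) = 6.0000
v = R·ω = 6.0000·0.2500 = 1.5000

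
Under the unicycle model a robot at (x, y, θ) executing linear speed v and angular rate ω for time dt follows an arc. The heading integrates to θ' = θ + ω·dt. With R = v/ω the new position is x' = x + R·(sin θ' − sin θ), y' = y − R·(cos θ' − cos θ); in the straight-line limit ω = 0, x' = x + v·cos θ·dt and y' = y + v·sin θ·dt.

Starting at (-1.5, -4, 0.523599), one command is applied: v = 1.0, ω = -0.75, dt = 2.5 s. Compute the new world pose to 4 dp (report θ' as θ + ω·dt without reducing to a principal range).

θ' = 0.5236 + -0.75·2.5 = -1.3514
R = v/ω = 1.0/-0.75 = -1.3333
x' = -1.5 + -1.3333·(sin -1.3514 − sin 0.5236) = 0.4680
y' = -4 − -1.3333·(cos -1.3514 − cos 0.5236) = -4.8645

(0.4680, -4.8645, -1.3514)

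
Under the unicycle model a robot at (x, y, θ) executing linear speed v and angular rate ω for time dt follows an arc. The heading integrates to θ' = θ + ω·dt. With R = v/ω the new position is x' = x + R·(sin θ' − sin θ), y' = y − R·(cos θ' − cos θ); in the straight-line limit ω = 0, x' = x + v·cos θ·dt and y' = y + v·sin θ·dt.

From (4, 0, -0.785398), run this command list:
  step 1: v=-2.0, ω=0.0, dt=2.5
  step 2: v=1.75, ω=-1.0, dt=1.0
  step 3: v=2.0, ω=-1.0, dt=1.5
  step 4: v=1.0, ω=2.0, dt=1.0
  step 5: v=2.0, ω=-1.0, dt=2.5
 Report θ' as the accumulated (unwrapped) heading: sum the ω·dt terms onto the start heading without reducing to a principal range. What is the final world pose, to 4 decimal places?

(-4.9749, -2.4263, -3.7854)

step 1: θ'=-0.7854 (straight) → pose (0.4645, 3.5355, -0.7854)
step 2: θ'=-1.7854 (R=-1.7500) → pose (0.9369, 1.9254, -1.7854)
step 3: θ'=-3.2854 (R=-2.0000) → pose (-1.3039, 0.3720, -3.2854)
step 4: θ'=-1.2854 (R=0.5000) → pose (-1.8553, -0.2636, -1.2854)
step 5: θ'=-3.7854 (R=-2.0000) → pose (-4.9749, -2.4263, -3.7854)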